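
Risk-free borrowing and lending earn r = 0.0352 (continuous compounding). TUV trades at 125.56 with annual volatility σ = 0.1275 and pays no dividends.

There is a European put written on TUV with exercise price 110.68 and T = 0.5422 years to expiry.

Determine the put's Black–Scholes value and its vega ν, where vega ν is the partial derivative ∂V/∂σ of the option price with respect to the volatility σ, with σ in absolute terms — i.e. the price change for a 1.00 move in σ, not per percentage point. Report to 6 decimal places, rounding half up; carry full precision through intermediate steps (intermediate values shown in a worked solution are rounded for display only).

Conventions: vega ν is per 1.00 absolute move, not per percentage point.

σ√T = 0.1275·√0.5422 = 0.093884
d₁ = (ln(S/K) + (r+σ²/2)T) / (σ√T) = (ln(125.56/110.68) + (0.0352+0.1275²/2)·0.5422) / 0.093884 = (0.126141 + 0.023493) / 0.093884 = 1.593814
d₂ = d₁ − σ√T = 1.593814 − 0.093884 = 1.499931
e^{−rT} = 0.981096
N(−d₁) = 0.055489,  N(−d₂) = 0.066816
Put price V = K·e^{−rT}·N(−d₂) − S·N(−d₁) = 7.255414 − 6.967177 = 0.288237
φ(d₁) = (1/√(2π))·e^{−d₁²/2} = 0.112022
ν = S·φ(d₁)·√T = 10.357006

price = 0.288237
ν = 10.357006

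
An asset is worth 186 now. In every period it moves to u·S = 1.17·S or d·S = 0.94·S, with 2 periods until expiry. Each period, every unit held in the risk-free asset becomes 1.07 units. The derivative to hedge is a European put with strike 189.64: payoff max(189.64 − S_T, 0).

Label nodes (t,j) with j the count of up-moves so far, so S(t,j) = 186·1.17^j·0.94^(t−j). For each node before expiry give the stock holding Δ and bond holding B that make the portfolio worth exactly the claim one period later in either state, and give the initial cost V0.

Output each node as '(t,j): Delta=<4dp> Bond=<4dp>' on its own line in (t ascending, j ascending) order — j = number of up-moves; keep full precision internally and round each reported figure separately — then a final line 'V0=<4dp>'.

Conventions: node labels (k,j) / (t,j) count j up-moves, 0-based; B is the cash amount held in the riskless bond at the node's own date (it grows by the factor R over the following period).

(0,0): Delta=-0.2402 Bond=48.8560
(1,0): Delta=-0.6289 Bond=120.2347
(1,1): Delta=0.0000 Bond=0.0000
V0=4.1757

Risk-neutral probability p* = (R−d)/(u−d) = (1.07−0.94)/(1.17−0.94) = 0.5652.
Terminal payoffs: V(2,0)=25.2904, V(2,1)=0.0000, V(2,2)=0.0000
(1,0): S=174.8400. Δ = (V_up−V_dn)/(S_up−S_dn) = (0.0000−25.2904)/(204.5628−164.3496) = -0.6289. V = [p*·0.0000 + (1−p*)·25.2904]/1.07 = 10.2765. B = V − Δ·S = 120.2347.
(1,1): S=217.6200. Δ = (V_up−V_dn)/(S_up−S_dn) = (0.0000−0.0000)/(254.6154−204.5628) = 0.0000. V = [p*·0.0000 + (1−p*)·0.0000]/1.07 = 0.0000. B = V − Δ·S = 0.0000.
(0,0): S=186.0000. Δ = (V_up−V_dn)/(S_up−S_dn) = (0.0000−10.2765)/(217.6200−174.8400) = -0.2402. V = [p*·0.0000 + (1−p*)·10.2765]/1.07 = 4.1757. B = V − Δ·S = 48.8560.
As a check, the time-0 holding Δ(0,0)·S0 + B(0,0) comes to 4.1757 — exactly V0.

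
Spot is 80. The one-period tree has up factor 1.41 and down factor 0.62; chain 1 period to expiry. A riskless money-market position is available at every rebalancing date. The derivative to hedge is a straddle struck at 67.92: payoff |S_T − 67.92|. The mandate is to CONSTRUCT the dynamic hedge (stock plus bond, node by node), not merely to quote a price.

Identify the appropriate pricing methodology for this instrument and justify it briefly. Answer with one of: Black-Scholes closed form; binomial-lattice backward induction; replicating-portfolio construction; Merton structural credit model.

framework: replicating-portfolio construction

Key observation: what is demanded is not a single number but the (Δ, B) position at each node of the 1.41/0.62 tree starting at 80; constructing those positions is the replicating-portfolio method.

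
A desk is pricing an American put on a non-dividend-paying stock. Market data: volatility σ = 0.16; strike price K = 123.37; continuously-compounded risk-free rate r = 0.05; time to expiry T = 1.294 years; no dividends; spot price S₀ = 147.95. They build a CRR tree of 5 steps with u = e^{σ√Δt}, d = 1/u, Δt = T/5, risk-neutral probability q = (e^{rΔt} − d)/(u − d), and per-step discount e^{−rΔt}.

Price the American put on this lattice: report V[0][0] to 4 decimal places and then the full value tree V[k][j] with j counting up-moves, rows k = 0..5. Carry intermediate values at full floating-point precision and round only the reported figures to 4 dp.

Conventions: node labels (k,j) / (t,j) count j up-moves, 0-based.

price = 1.1808
tree:
1.1808
2.3766 0.2670
4.6861 0.6142 0.0000
8.9836 1.4128 0.0000 0.0000
16.5344 3.2497 0.0000 0.0000 0.0000
24.8859 7.4747 0.0000 0.0000 0.0000 0.0000

params: Δt=0.25880 u=1.08480 d=0.92183 q=0.55958 e^(-rΔt)=0.98714
t_5 payoffs: 24.8859 7.4747 0.0000 0.0000 0.0000 0.0000
k=4: node(4,0) S=106.8356 payoff=16.5344 vs cont=14.9483 → 16.5344 [stop]  node(4,1) S=125.7232 payoff=0.0000 vs cont=3.2497 → 3.2497 [wait]  node(4,2) S=147.9500 payoff=0.0000 vs cont=0.0000 → 0.0000 [wait]  node(4,3) S=174.1063 payoff=0.0000 vs cont=0.0000 → 0.0000 [wait]  node(4,4) S=204.8868 payoff=0.0000 vs cont=0.0000 → 0.0000 [wait]
k=3: node(3,0) S=115.8953 payoff=7.4747 vs cont=8.9836 → 8.9836 [wait]  node(3,1) S=136.3846 payoff=0.0000 vs cont=1.4128 → 1.4128 [wait]  node(3,2) S=160.4962 payoff=0.0000 vs cont=0.0000 → 0.0000 [wait]  node(3,3) S=188.8705 payoff=0.0000 vs cont=0.0000 → 0.0000 [wait]
k=2: node(2,0) S=125.7232 payoff=0.0000 vs cont=4.6861 → 4.6861 [wait]  node(2,1) S=147.9500 payoff=0.0000 vs cont=0.6142 → 0.6142 [wait]  node(2,2) S=174.1063 payoff=0.0000 vs cont=0.0000 → 0.0000 [wait]
k=1: node(1,0) S=136.3846 payoff=0.0000 vs cont=2.3766 → 2.3766 [wait]  node(1,1) S=160.4962 payoff=0.0000 vs cont=0.2670 → 0.2670 [wait]
k=0: node(0,0) S=147.9500 payoff=0.0000 vs cont=1.1808 → 1.1808 [wait]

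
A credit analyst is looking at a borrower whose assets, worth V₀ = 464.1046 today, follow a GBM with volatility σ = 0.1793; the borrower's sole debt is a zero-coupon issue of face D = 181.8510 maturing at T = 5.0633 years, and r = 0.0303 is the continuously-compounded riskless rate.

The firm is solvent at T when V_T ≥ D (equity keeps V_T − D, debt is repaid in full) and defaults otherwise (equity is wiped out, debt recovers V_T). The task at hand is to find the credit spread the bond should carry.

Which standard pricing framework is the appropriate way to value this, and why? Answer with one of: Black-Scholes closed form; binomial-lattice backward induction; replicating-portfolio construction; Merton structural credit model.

framework: Merton structural credit model

Key observation: the asked-for credit quantity lives on the firm's capital structure — asset value, asset volatility, debt face 181.8510 — which is the structural model's domain.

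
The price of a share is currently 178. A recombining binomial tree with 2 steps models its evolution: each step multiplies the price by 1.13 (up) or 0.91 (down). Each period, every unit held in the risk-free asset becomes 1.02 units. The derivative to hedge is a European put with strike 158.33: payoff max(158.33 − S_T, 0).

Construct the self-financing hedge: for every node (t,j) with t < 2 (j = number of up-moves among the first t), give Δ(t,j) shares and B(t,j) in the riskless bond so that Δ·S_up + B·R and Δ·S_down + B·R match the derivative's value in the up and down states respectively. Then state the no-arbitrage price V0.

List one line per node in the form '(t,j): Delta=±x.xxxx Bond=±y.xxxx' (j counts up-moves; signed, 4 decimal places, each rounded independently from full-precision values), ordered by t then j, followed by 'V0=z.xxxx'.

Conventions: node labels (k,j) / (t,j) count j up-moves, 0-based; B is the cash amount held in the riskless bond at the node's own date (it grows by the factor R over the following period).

(0,0): Delta=-0.1368 Bond=26.9758
(1,0): Delta=-0.3067 Bond=55.0306
(1,1): Delta=0.0000 Bond=0.0000
V0=2.6260

The replicating-portfolio and risk-neutral prices coincide; use p* = (1.02−0.91)/(1.13−0.91) = 0.5000 for the latter.
Terminal payoffs: V(2,0)=10.9282, V(2,1)=0.0000, V(2,2)=0.0000
(1,0): S=161.9800. Δ = (V_up−V_dn)/(S_up−S_dn) = (0.0000−10.9282)/(183.0374−147.4018) = -0.3067. V = [p*·0.0000 + (1−p*)·10.9282]/1.02 = 5.3570. B = V − Δ·S = 55.0306.
(1,1): S=201.1400. Δ = (V_up−V_dn)/(S_up−S_dn) = (0.0000−0.0000)/(227.2882−183.0374) = 0.0000. V = [p*·0.0000 + (1−p*)·0.0000]/1.02 = 0.0000. B = V − Δ·S = 0.0000.
(0,0): S=178.0000. Δ = (V_up−V_dn)/(S_up−S_dn) = (0.0000−5.3570)/(201.1400−161.9800) = -0.1368. V = [p*·0.0000 + (1−p*)·5.3570]/1.02 = 2.6260. B = V − Δ·S = 26.9758.
Sanity check at the root: Δ(0,0)·S0 + B(0,0) reproduces V0 = 2.6260.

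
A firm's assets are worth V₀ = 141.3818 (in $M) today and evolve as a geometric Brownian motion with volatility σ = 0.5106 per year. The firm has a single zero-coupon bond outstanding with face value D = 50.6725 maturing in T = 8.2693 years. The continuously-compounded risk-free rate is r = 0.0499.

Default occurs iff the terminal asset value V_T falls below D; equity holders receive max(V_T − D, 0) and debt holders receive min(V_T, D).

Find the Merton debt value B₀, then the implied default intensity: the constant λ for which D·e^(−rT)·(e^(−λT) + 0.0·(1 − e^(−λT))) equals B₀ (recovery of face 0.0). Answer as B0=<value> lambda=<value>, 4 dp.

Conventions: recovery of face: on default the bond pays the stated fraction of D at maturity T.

Work the structural quantities from V₀ = 141.3818 against face 50.6725:
d₁ = [ln(V₀/D) + (r + σ²/2)T] / (σ√T)
   = [ln(141.3818/50.6725) + (0.0499 + 0.5·0.5106²)·8.2693] / (0.5106·√8.2693)
   = [1.026081 + 1.490592] / 1.468301 = 1.714003
d₂ = d₁ − σ√T = 1.714003 − 1.468301 = 0.245702
N(d₁) = 0.956736,  N(d₂) = 0.597043,  e^(−rT) = 0.661902
E₀ = V₀·N(d₁) − D·e^(−rT)·N(d₂)
   = 141.3818·0.956736 − 50.6725·0.661902·0.597043 = 115.240078
B₀ = V₀ − E₀ = 141.3818 − 115.240078 = 26.141722
e^(−λT) = (B₀·e^(rT)/D − 0)/(1 − 0) = (26.1417·1.510798/50.6725 − 0)/1 = 0.77941351
λ = −ln(0.77941351)/8.2693 = 0.030137

B0=26.1417 lambda=0.0301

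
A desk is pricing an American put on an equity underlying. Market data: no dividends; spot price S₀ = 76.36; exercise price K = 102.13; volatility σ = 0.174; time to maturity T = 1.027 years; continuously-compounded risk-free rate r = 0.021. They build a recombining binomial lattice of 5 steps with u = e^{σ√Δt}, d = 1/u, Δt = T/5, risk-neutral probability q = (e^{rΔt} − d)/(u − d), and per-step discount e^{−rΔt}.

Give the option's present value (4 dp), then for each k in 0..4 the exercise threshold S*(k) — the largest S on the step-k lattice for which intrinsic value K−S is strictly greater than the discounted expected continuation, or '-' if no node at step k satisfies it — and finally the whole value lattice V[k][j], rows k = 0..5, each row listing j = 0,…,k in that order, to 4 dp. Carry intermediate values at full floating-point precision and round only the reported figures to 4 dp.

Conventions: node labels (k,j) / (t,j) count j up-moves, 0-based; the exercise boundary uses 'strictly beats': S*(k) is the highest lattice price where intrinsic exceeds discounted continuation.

Δt=0.20540, u=1.08205, d=0.92417, q=0.50768, disc=e^(-rΔt)=0.99570
k=5 terminal: V=max(K-S,0) → 50.6514 41.8571 31.5603 19.5046 5.3892 0.0000
k=4: j=0 S=55.7025 intr=46.4275 cont=45.9880 V=46.4275[EX]; j=1 S=65.2184 intr=36.9116 cont=36.4720 V=36.9116[EX]; j=2 S=76.3600 intr=25.7700 cont=25.3304 V=25.7700[EX]; j=3 S=89.4050 intr=12.7250 cont=12.2854 V=12.7250[EX]; j=4 S=104.6785 intr=0.0000 cont=2.6418 V=2.6418[hold]  S*(4)=89.4050
k=3: j=0 S=60.2729 intr=41.8571 cont=41.4175 V=41.8571[EX]; j=1 S=70.5697 intr=31.5603 cont=31.1208 V=31.5603[EX]; j=2 S=82.6254 intr=19.5046 cont=19.0650 V=19.5046[EX]; j=3 S=96.7408 intr=5.3892 cont=7.5733 V=7.5733[hold]  S*(3)=82.6254
k=2: j=0 S=65.2184 intr=36.9116 cont=36.4720 V=36.9116[EX]; j=1 S=76.3600 intr=25.7700 cont=25.3304 V=25.7700[EX]; j=2 S=89.4050 intr=12.7250 cont=13.3895 V=13.3895[hold]  S*(2)=76.3600
k=1: j=0 S=70.5697 intr=31.5603 cont=31.1208 V=31.5603[EX]; j=1 S=82.6254 intr=19.5046 cont=19.4009 V=19.5046[EX]  S*(1)=82.6254
k=0: j=0 S=76.3600 intr=25.7700 cont=25.3304 V=25.7700[EX]  S*(0)=76.3600

price = 25.7700
boundary = 76.3600 82.6254 76.3600 82.6254 89.4050
tree:
25.7700
31.5603 19.5046
36.9116 25.7700 13.3895
41.8571 31.5603 19.5046 7.5733
46.4275 36.9116 25.7700 12.7250 2.6418
50.6514 41.8571 31.5603 19.5046 5.3892 0.0000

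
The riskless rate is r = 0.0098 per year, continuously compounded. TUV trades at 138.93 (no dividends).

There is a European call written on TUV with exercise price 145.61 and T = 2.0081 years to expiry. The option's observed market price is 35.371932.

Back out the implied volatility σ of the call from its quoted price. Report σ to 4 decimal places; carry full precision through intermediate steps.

sigma = 0.4769

At σ = 0.4769 the Black–Scholes value reproduces the quote:
σ√T = 0.4769·√2.0081 = 0.675803
d₁ = (ln(S/K) + (r+σ²/2)T) / (σ√T) = (ln(138.93/145.61) + (0.0098+0.4769²/2)·2.0081) / 0.675803 = (-0.046962 + 0.248034) / 0.675803 = 0.297531
d₂ = d₁ − σ√T = 0.297531 − 0.675803 = -0.378272
e^{−rT} = 0.980513
N(d₁) = 0.616970,  N(d₂) = 0.352614
V = S·N(d₁) − K·e^{−rT}·N(d₂) = 85.715579 − 50.343647 = 35.371932 (matching the quote); vega is positive throughout, so no other σ reproduces this price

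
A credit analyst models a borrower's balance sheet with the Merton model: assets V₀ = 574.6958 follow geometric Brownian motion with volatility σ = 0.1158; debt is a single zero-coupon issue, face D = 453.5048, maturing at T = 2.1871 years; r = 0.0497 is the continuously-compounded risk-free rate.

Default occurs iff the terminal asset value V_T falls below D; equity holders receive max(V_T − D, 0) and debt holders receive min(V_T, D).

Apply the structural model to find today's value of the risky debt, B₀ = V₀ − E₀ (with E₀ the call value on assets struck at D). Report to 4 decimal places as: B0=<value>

Equity is a call on the firm's assets struck at D = 453.5048:
d₁ = [ln(V₀/D) + (r + σ²/2)T] / (σ√T)
   = [ln(574.6958/453.5048) + (0.0497 + 0.5·0.1158²)·2.1871] / (0.1158·√2.1871)
   = [0.236835 + 0.123363] / 0.171255 = 2.103286
d₂ = d₁ − σ√T = 2.103286 − 0.171255 = 1.932031
N(d₁) = 0.982280,  N(d₂) = 0.973322,  e^(−rT) = 0.897000
E₀ = V₀·N(d₁) − D·e^(−rT)·N(d₂)
   = 574.6958·0.982280 − 453.5048·0.897000·0.973322 = 168.570321
B₀ = V₀ − E₀ = 574.6958 − 168.570321 = 406.125479

B0=406.1255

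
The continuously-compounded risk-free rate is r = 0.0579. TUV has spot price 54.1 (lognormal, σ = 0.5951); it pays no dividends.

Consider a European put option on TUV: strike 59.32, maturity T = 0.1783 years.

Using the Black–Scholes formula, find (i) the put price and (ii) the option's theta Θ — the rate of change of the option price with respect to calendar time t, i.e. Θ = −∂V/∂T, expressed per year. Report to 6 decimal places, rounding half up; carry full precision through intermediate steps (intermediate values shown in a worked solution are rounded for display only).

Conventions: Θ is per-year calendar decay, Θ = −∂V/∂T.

price = 8.239424
Θ = -12.616672

σ√T = 0.5951·√0.1783 = 0.251284
d₁ = (ln(S/K) + (r+σ²/2)T) / (σ√T) = (ln(54.1/59.32) + (0.0579+0.5951²/2)·0.1783) / 0.251284 = (-0.092112 + 0.041896) / 0.251284 = -0.199841
d₂ = d₁ − σ√T = -0.199841 − 0.251284 = -0.451125
e^{−rT} = 0.989730
N(−d₁) = 0.579197,  N(−d₂) = 0.674050
Put price V = K·e^{−rT}·N(−d₂) − S·N(−d₁) = 39.574001 − 31.334577 = 8.239424
φ(d₁) = (1/√(2π))·e^{−d₁²/2} = 0.391055
Θ = −S·φ(d₁)·σ/(2√T) + r·K·e^{−rT}·N(−d₂) = −14.908006 + 2.291335 = -12.616672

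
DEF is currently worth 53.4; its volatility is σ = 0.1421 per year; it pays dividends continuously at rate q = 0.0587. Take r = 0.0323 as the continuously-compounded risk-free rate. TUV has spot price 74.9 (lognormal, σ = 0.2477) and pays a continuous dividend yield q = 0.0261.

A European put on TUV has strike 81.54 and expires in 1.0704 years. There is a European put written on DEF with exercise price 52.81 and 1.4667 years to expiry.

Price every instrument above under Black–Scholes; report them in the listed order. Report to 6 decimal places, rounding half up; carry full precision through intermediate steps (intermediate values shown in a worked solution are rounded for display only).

price(TUV put K=81.54) = 11.050809
price(DEF put K=52.81) = 4.136099

[TUV put K=81.54]
σ√T = 0.2477·√1.0704 = 0.256271
d₁ = (ln(S/K) + (r−q+σ²/2)T) / (σ√T) = (ln(74.9/81.54) + (0.0323−0.0261+0.2477²/2)·1.0704) / 0.256271 = (-0.084940 + 0.039474) / 0.256271 = -0.177414
d₂ = d₁ − σ√T = -0.177414 − 0.256271 = -0.433685
e^{−rT} = 0.966017
e^{−qT} = 0.972449
N(−d₁) = 0.570408,  N(−d₂) = 0.667741
price = K·e^{−rT}·N(−d₂) − S·e^{−qT}·N(−d₁) = 52.597324 − 41.546515 = 11.050809
[DEF put K=52.81]
σ√T = 0.1421·√1.4667 = 0.172094
d₁ = (ln(S/K) + (r−q+σ²/2)T) / (σ√T) = (ln(53.4/52.81) + (0.0323−0.0587+0.1421²/2)·1.4667) / 0.172094 = (0.011110 − 0.023913) / 0.172094 = -0.074393
d₂ = d₁ − σ√T = -0.074393 − 0.172094 = -0.246487
e^{−rT} = 0.953730
e^{−qT} = 0.917507
N(−d₁) = 0.529651,  N(−d₂) = 0.597347
price = K·e^{−rT}·N(−d₂) − S·e^{−qT}·N(−d₁) = 30.086289 − 25.950190 = 4.136099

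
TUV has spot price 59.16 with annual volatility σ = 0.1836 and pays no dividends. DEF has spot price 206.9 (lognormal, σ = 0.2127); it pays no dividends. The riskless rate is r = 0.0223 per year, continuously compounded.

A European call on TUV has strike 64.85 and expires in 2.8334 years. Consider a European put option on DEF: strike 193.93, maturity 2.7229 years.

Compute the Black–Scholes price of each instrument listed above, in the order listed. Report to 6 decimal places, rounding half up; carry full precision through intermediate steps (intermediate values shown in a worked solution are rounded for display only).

price(TUV call K=64.85) = 6.542397
price(DEF put K=193.93) = 16.619837

[TUV call K=64.85]
σ√T = 0.1836·√2.8334 = 0.309048
d₁ = (ln(S/K) + (r+σ²/2)T) / (σ√T) = (ln(59.16/64.85) + (0.0223+0.1836²/2)·2.8334) / 0.309048 = (-0.091831 + 0.110940) / 0.309048 = 0.061832
d₂ = d₁ − σ√T = 0.061832 − 0.309048 = -0.247217
e^{−rT} = 0.938770
N(d₁) = 0.524652,  N(d₂) = 0.402370
price = S·N(d₁) − K·e^{−rT}·N(d₂) = 31.038390 − 24.495993 = 6.542397
[DEF put K=193.93]
σ√T = 0.2127·√2.7229 = 0.350981
d₁ = (ln(S/K) + (r+σ²/2)T) / (σ√T) = (ln(206.9/193.93) + (0.0223+0.2127²/2)·2.7229) / 0.350981 = (0.064738 + 0.122314) / 0.350981 = 0.532943
d₂ = d₁ − σ√T = 0.532943 − 0.350981 = 0.181962
e^{−rT} = 0.941086
N(−d₁) = 0.297037,  N(−d₂) = 0.427806
price = K·e^{−rT}·N(−d₂) − S·N(−d₁) = 78.076695 − 61.456858 = 16.619837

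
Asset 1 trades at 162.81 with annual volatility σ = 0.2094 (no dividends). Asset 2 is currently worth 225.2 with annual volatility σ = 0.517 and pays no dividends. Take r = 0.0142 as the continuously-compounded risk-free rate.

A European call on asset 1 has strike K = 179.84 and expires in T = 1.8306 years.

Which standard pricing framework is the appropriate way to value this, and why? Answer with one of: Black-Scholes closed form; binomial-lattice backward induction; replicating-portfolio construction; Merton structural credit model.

framework: Black-Scholes closed form

Key observation: the instrument is a plain European call (strike 179.84) on a lognormal asset; the exact continuous-time formula applies directly.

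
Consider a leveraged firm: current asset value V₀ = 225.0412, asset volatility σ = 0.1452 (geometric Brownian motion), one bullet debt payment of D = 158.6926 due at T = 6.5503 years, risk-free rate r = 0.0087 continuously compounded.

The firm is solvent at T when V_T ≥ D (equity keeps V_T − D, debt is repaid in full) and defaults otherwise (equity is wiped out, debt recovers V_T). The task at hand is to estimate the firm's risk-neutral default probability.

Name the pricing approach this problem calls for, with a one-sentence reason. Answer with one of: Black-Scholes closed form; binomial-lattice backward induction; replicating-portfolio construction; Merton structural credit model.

Key observation: the data describe a firm's assets (V₀ = 225.0412, GBM) and a single zero-coupon debt of face 158.6926, so credit quantities follow from equity-as-call in the structural model.

framework: Merton structural credit model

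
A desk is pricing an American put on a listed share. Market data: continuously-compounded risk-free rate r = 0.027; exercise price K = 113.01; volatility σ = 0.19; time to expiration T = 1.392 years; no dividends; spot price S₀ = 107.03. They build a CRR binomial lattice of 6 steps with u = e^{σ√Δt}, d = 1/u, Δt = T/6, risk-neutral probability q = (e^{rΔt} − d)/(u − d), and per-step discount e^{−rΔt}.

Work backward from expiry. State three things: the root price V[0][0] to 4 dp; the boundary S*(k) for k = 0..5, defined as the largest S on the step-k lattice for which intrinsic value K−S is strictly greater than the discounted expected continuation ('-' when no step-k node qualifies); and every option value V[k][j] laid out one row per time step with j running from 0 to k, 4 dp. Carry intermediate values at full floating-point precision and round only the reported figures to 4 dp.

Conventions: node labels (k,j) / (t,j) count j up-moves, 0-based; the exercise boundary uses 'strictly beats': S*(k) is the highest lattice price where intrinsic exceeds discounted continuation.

Δt=0.23200, u=1.09583, d=0.91255, q=0.51142, disc=e^(-rΔt)=0.99376
k=6 terminal: V=max(K-S,0) → 51.2033 38.7892 23.8817 5.9800 0.0000 0.0000 0.0000
k=5: j=0 S=67.7300 intr=45.2800 cont=44.5744 V=45.2800[EX]; j=1 S=81.3337 intr=31.6763 cont=30.9706 V=31.6763[EX]; j=2 S=97.6699 intr=15.3401 cont=14.6345 V=15.3401[EX]; j=3 S=117.2872 intr=0.0000 cont=2.9035 V=2.9035[hold]; j=4 S=140.8447 intr=0.0000 cont=0.0000 V=0.0000[hold]; j=5 S=169.1337 intr=0.0000 cont=0.0000 V=0.0000[hold]  S*(5)=97.6699
k=4: j=0 S=74.2208 intr=38.7892 cont=38.0835 V=38.7892[EX]; j=1 S=89.1283 intr=23.8817 cont=23.1760 V=23.8817[EX]; j=2 S=107.0300 intr=5.9800 cont=8.9237 V=8.9237[hold]; j=3 S=128.5273 intr=0.0000 cont=1.4097 V=1.4097[hold]; j=4 S=154.3424 intr=0.0000 cont=0.0000 V=0.0000[hold]  S*(4)=89.1283
k=3: j=0 S=81.3337 intr=31.6763 cont=30.9706 V=31.6763[EX]; j=1 S=97.6699 intr=15.3401 cont=16.1305 V=16.1305[hold]; j=2 S=117.2872 intr=0.0000 cont=5.0492 V=5.0492[hold]; j=3 S=140.8447 intr=0.0000 cont=0.6845 V=0.6845[hold]  S*(3)=81.3337
k=2: j=0 S=89.1283 intr=23.8817 cont=23.5777 V=23.8817[EX]; j=1 S=107.0300 intr=5.9800 cont=10.3980 V=10.3980[hold]; j=2 S=128.5273 intr=0.0000 cont=2.7994 V=2.7994[hold]  S*(2)=89.1283
k=1: j=0 S=97.6699 intr=15.3401 cont=16.8798 V=16.8798[hold]; j=1 S=117.2872 intr=0.0000 cont=6.4712 V=6.4712[hold]  S*(1)=-
k=0: j=0 S=107.0300 intr=5.9800 cont=11.4845 V=11.4845[hold]  S*(0)=-

price = 11.4845
boundary = - - 89.1283 81.3337 89.1283 97.6699
tree:
11.4845
16.8798 6.4712
23.8817 10.3980 2.7994
31.6763 16.1305 5.0492 0.6845
38.7892 23.8817 8.9237 1.4097 0.0000
45.2800 31.6763 15.3401 2.9035 0.0000 0.0000
51.2033 38.7892 23.8817 5.9800 0.0000 0.0000 0.0000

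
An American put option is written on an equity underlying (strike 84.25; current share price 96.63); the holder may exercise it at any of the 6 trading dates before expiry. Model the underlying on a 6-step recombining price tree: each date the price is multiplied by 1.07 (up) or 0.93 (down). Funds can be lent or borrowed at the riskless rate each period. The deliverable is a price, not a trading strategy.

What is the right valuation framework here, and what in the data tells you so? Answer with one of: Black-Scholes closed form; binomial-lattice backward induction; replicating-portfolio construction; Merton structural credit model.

framework: binomial-lattice backward induction

Key observation: the put (strike 84.25 on spot 96.63) is American-style on a 6-step discrete price model, so the early-exercise decision at every node requires stepwise backward valuation — a closed form cannot price the exercise right.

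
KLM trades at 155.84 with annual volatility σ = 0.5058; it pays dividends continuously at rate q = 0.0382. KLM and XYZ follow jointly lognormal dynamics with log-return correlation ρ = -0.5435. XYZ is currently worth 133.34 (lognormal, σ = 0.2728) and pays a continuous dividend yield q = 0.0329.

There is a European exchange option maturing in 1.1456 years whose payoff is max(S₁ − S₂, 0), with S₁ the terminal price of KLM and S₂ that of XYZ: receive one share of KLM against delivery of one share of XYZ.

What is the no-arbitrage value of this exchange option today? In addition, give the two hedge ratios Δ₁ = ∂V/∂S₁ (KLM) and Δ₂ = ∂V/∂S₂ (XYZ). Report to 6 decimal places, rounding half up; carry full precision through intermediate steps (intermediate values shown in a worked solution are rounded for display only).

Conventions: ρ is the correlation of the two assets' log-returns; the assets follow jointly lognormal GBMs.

σ_eff = √(σ₁² + σ₂² − 2ρσ₁σ₂) = √(0.5058² + 0.2728² − 2·-0.5435·0.5058·0.2728) = 0.692994
d₁ = (ln(S₁/S₂) + (q₂ − q₁ + σ_eff²/2)T) / (σ_eff√T) = (ln(155.84/133.34) + (0.0329 − 0.0382 + 0.240120)·1.1456) / 0.741730 = 0.572901
d₂ = d₁ − σ_eff√T = 0.572901 − 0.741730 = -0.168829
N(d₁) = 0.716644,  N(d₂) = 0.432965
V = S₁·e^{−q₁T}·N(d₁) − S₂·e^{−q₂T}·N(d₂) = 106.899790 − 55.596195 = 51.303595
Key observation: pricing in XYZ-units makes this a unit-strike call on the ratio S₁/S₂ — the risk-free rate cancels and cannot affect the value.
Δ₁ = e^{−q₁T}·N(d₁) = 0.685959;  Δ₂ = −e^{−q₂T}·N(d₂) = -0.416951

exchange price = 51.303595
Δ1 = 0.685959
Δ2 = -0.416951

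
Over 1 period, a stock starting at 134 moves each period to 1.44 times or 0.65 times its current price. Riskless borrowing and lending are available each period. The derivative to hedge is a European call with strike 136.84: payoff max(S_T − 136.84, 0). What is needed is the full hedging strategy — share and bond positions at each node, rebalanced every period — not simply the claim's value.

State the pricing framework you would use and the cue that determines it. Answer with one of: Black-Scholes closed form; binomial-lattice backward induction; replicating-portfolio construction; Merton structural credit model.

Key observation: what is demanded is not a single number but the (Δ, B) position at each node of the 1.44/0.65 tree starting at 134; constructing those positions is the replicating-portfolio method.

framework: replicating-portfolio construction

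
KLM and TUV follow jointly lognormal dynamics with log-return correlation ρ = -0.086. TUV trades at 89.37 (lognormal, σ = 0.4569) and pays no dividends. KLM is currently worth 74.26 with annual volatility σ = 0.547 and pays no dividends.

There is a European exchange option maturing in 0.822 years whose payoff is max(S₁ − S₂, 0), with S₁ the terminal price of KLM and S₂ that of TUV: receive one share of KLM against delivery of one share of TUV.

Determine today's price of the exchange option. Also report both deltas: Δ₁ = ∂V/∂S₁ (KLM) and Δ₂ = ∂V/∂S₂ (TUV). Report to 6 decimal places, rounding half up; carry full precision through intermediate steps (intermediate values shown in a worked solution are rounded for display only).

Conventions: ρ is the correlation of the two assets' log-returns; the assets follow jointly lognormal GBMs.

exchange price = 14.781112
Δ1 = 0.524426
Δ2 = -0.270368

σ_eff = √(σ₁² + σ₂² − 2ρσ₁σ₂) = √(0.547² + 0.4569² − 2·-0.086·0.547·0.4569) = 0.742262
d₁ = (ln(S₁/S₂) + (q₂ − q₁ + σ_eff²/2)T) / (σ_eff√T) = (ln(74.26/89.37) + (0.0 − 0.0 + 0.275477)·0.822) / 0.672966 = 0.061265
d₂ = d₁ − σ_eff√T = 0.061265 − 0.672966 = -0.611701
N(d₁) = 0.524426,  N(d₂) = 0.270368
V = S₁·e^{−q₁T}·N(d₁) − S₂·e^{−q₂T}·N(d₂) = 38.943870 − 24.162758 = 14.781112
Key observation: r never enters — measured in units of TUV, the claim is a call on S₁/S₂ struck at 1, so only the dividend yields and σ_eff matter.
Δ₁ = e^{−q₁T}·N(d₁) = 0.524426;  Δ₂ = −e^{−q₂T}·N(d₂) = -0.270368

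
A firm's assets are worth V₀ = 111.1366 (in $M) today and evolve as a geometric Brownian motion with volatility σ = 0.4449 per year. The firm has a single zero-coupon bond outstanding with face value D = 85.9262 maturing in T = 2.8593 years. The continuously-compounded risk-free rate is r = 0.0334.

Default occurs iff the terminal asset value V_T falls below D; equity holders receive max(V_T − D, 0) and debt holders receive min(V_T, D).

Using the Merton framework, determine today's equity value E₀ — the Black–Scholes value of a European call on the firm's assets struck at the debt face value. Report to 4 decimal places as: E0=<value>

With assets at 111.1366 and a single debt payment of 85.9262 at 2.8593 years:
d₁ = [ln(V₀/D) + (r + σ²/2)T] / (σ√T)
   = [ln(111.1366/85.9262) + (0.0334 + 0.5·0.4449²)·2.8593] / (0.4449·√2.8593)
   = [0.257271 + 0.378480] / 0.752302 = 0.845074
d₂ = d₁ − σ√T = 0.845074 − 0.752302 = 0.092772
N(d₁) = 0.800965,  N(d₂) = 0.536958,  e^(−rT) = 0.908918
E₀ = V₀·N(d₁) − D·e^(−rT)·N(d₂)
   = 111.1366·0.800965 − 85.9262·0.908918·0.536958 = 47.080243

E0=47.0802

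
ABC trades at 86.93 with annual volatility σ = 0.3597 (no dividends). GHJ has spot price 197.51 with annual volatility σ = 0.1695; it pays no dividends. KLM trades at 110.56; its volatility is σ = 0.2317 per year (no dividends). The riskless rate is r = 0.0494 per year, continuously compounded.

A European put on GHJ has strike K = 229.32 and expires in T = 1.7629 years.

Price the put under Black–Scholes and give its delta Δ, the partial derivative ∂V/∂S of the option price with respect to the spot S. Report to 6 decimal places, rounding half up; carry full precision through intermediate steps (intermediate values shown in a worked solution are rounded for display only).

price = 25.296770
Δ = -0.565150

σ√T = 0.1695·√1.7629 = 0.225052
d₁ = (ln(S/K) + (r+σ²/2)T) / (σ√T) = (ln(197.51/229.32) + (0.0494+0.1695²/2)·1.7629) / 0.225052 = (-0.149329 + 0.112412) / 0.225052 = -0.164040
d₂ = d₁ − σ√T = -0.164040 − 0.225052 = -0.389093
e^{−rT} = 0.916597
N(−d₁) = 0.565150,  N(−d₂) = 0.651396
Put price V = K·e^{−rT}·N(−d₂) − S·N(−d₁) = 136.919603 − 111.622834 = 25.296770
Δ = −N(−d₁) = -0.565150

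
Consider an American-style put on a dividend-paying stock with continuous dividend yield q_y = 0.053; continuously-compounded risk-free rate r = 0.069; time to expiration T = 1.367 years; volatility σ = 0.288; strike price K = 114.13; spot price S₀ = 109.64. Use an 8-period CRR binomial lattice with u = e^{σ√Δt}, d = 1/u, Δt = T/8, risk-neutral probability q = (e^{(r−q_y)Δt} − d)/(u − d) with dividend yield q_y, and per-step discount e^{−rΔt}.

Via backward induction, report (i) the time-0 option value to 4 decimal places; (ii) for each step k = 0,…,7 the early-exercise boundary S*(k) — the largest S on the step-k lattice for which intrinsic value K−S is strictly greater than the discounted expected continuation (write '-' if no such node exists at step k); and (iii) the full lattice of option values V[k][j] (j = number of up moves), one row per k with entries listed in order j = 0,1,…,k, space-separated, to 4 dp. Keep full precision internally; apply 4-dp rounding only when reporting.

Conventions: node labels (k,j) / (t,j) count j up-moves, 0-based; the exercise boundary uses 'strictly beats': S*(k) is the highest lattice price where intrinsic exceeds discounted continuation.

price = 15.5068
boundary = - - - 76.7114 68.1015 76.7114 86.4098 97.3343
tree:
15.5068
21.4501 9.4947
28.8036 14.0674 4.8092
37.4186 20.2448 7.7682 1.7443
46.0285 28.1227 12.2682 3.1183 0.3090
53.6720 37.4186 18.8147 5.5276 0.6033 0.0000
60.4576 46.0285 27.7202 9.6973 1.1779 0.0000 0.0000
66.4817 53.6720 37.4186 16.7957 2.2997 0.0000 0.0000 0.0000
71.8296 60.4576 46.0285 27.7202 4.4900 0.0000 0.0000 0.0000 0.0000

params: Δt=0.17087 u=1.12643 d=0.88776 q=0.48174 e^(-rΔt)=0.98828
t_8 payoffs: 71.8296 60.4576 46.0285 27.7202 4.4900 0.0000 0.0000 0.0000 0.0000
t_7: node(7,0) S=47.6483 payoff=66.4817 vs cont=65.5735 → 66.4817 [stop]  node(7,1) S=60.4580 payoff=53.6720 vs cont=52.8793 → 53.6720 [stop]  node(7,2) S=76.7114 payoff=37.4186 vs cont=36.7725 → 37.4186 [stop]  node(7,3) S=97.3343 payoff=16.7957 vs cont=16.3355 → 16.7957 [stop]  node(7,4) S=123.5015 payoff=0.0000 vs cont=2.2997 → 2.2997 [wait]  node(7,5) S=156.7033 payoff=0.0000 vs cont=0.0000 → 0.0000 [wait]  node(7,6) S=198.8311 payoff=0.0000 vs cont=0.0000 → 0.0000 [wait]  node(7,7) S=252.2843 payoff=0.0000 vs cont=0.0000 → 0.0000 [wait]  ⇒ S*(7)=97.3343
t_6: node(6,0) S=53.6724 payoff=60.4576 vs cont=59.6038 → 60.4576 [stop]  node(6,1) S=68.1015 payoff=46.0285 vs cont=45.3047 → 46.0285 [stop]  node(6,2) S=86.4098 payoff=27.7202 vs cont=27.1615 → 27.7202 [stop]  node(6,3) S=109.6400 payoff=4.4900 vs cont=9.6973 → 9.6973 [wait]  node(6,4) S=139.1154 payoff=0.0000 vs cont=1.1779 → 1.1779 [wait]  node(6,5) S=176.5148 payoff=0.0000 vs cont=0.0000 → 0.0000 [wait]  node(6,6) S=223.9687 payoff=0.0000 vs cont=0.0000 → 0.0000 [wait]  ⇒ S*(6)=86.4098
t_5: node(5,0) S=60.4580 payoff=53.6720 vs cont=52.8793 → 53.6720 [stop]  node(5,1) S=76.7114 payoff=37.4186 vs cont=36.7725 → 37.4186 [stop]  node(5,2) S=97.3343 payoff=16.7957 vs cont=18.8147 → 18.8147 [wait]  node(5,3) S=123.5015 payoff=0.0000 vs cont=5.5276 → 5.5276 [wait]  node(5,4) S=156.7033 payoff=0.0000 vs cont=0.6033 → 0.6033 [wait]  node(5,5) S=198.8311 payoff=0.0000 vs cont=0.0000 → 0.0000 [wait]  ⇒ S*(5)=76.7114
t_4: node(4,0) S=68.1015 payoff=46.0285 vs cont=45.3047 → 46.0285 [stop]  node(4,1) S=86.4098 payoff=27.7202 vs cont=28.1227 → 28.1227 [wait]  node(4,2) S=109.6400 payoff=4.4900 vs cont=12.2682 → 12.2682 [wait]  node(4,3) S=139.1154 payoff=0.0000 vs cont=3.1183 → 3.1183 [wait]  node(4,4) S=176.5148 payoff=0.0000 vs cont=0.3090 → 0.3090 [wait]  ⇒ S*(4)=68.1015
t_3: node(3,0) S=76.7114 payoff=37.4186 vs cont=36.9641 → 37.4186 [stop]  node(3,1) S=97.3343 payoff=16.7957 vs cont=20.2448 → 20.2448 [wait]  node(3,2) S=123.5015 payoff=0.0000 vs cont=7.7682 → 7.7682 [wait]  node(3,3) S=156.7033 payoff=0.0000 vs cont=1.7443 → 1.7443 [wait]  ⇒ S*(3)=76.7114
t_2: node(2,0) S=86.4098 payoff=27.7202 vs cont=28.8036 → 28.8036 [wait]  node(2,1) S=109.6400 payoff=4.4900 vs cont=14.0674 → 14.0674 [wait]  node(2,2) S=139.1154 payoff=0.0000 vs cont=4.8092 → 4.8092 [wait]  ⇒ S*(2)=-
t_1: node(1,0) S=97.3343 payoff=16.7957 vs cont=21.4501 → 21.4501 [wait]  node(1,1) S=123.5015 payoff=0.0000 vs cont=9.4947 → 9.4947 [wait]  ⇒ S*(1)=-
t_0: node(0,0) S=109.6400 payoff=4.4900 vs cont=15.5068 → 15.5068 [wait]  ⇒ S*(0)=-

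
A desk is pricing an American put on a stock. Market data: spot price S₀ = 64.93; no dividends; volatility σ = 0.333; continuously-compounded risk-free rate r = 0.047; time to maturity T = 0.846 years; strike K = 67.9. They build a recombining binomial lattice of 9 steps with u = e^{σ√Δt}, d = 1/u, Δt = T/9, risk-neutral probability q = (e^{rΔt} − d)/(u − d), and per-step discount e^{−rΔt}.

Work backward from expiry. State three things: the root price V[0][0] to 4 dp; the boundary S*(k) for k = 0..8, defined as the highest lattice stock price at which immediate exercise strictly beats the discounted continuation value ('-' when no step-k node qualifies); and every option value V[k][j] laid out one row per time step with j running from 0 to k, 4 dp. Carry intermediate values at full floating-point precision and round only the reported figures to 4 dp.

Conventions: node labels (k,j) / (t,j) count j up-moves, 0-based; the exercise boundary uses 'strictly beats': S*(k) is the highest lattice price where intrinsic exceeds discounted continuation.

Δt=0.09400, u=1.10749, d=0.90294, q=0.49614, disc=e^(-rΔt)=0.99559
k=9 terminal: V=max(K-S,0) → 41.9947 36.1263 28.9285 20.1002 9.2719 0.0000 0.0000 0.0000 0.0000 0.0000
k=8: j=0 S=28.6898 intr=39.2102 cont=38.9108 V=39.2102[EX]; j=1 S=35.1890 intr=32.7110 cont=32.4116 V=32.7110[EX]; j=2 S=43.1605 intr=24.7395 cont=24.4402 V=24.7395[EX]; j=3 S=52.9378 intr=14.9622 cont=14.6629 V=14.9622[EX]; j=4 S=64.9300 intr=2.9700 cont=4.6511 V=4.6511[hold]; j=5 S=79.6388 intr=0.0000 cont=0.0000 V=0.0000[hold]; j=6 S=97.6796 intr=0.0000 cont=0.0000 V=0.0000[hold]; j=7 S=119.8073 intr=0.0000 cont=0.0000 V=0.0000[hold]; j=8 S=146.9477 intr=0.0000 cont=0.0000 V=0.0000[hold]  S*(8)=52.9378
k=7: j=0 S=31.7737 intr=36.1263 cont=35.8270 V=36.1263[EX]; j=1 S=38.9715 intr=28.9285 cont=28.6292 V=28.9285[EX]; j=2 S=47.7998 intr=20.1002 cont=19.8008 V=20.1002[EX]; j=3 S=58.6281 intr=9.2719 cont=9.8030 V=9.8030[hold]; j=4 S=71.9093 intr=0.0000 cont=2.3332 V=2.3332[hold]; j=5 S=88.1992 intr=0.0000 cont=0.0000 V=0.0000[hold]; j=6 S=108.1792 intr=0.0000 cont=0.0000 V=0.0000[hold]; j=7 S=132.6854 intr=0.0000 cont=0.0000 V=0.0000[hold]  S*(7)=47.7998
k=6: j=0 S=35.1890 intr=32.7110 cont=32.4116 V=32.7110[EX]; j=1 S=43.1605 intr=24.7395 cont=24.4402 V=24.7395[EX]; j=2 S=52.9378 intr=14.9622 cont=14.9252 V=14.9622[EX]; j=3 S=64.9300 intr=2.9700 cont=6.0700 V=6.0700[hold]; j=4 S=79.6388 intr=0.0000 cont=1.1704 V=1.1704[hold]; j=5 S=97.6796 intr=0.0000 cont=0.0000 V=0.0000[hold]; j=6 S=119.8073 intr=0.0000 cont=0.0000 V=0.0000[hold]  S*(6)=52.9378
k=5: j=0 S=38.9715 intr=28.9285 cont=28.6292 V=28.9285[EX]; j=1 S=47.7998 intr=20.1002 cont=19.8008 V=20.1002[EX]; j=2 S=58.6281 intr=9.2719 cont=10.5039 V=10.5039[hold]; j=3 S=71.9093 intr=0.0000 cont=3.6230 V=3.6230[hold]; j=4 S=88.1992 intr=0.0000 cont=0.5871 V=0.5871[hold]; j=5 S=108.1792 intr=0.0000 cont=0.0000 V=0.0000[hold]  S*(5)=47.7998
k=4: j=0 S=43.1605 intr=24.7395 cont=24.4402 V=24.7395[EX]; j=1 S=52.9378 intr=14.9622 cont=15.2714 V=15.2714[hold]; j=2 S=64.9300 intr=2.9700 cont=7.0587 V=7.0587[hold]; j=3 S=79.6388 intr=0.0000 cont=2.1074 V=2.1074[hold]; j=4 S=97.6796 intr=0.0000 cont=0.2945 V=0.2945[hold]  S*(4)=43.1605
k=3: j=0 S=47.7998 intr=20.1002 cont=19.9536 V=20.1002[EX]; j=1 S=58.6281 intr=9.2719 cont=11.1474 V=11.1474[hold]; j=2 S=71.9093 intr=0.0000 cont=4.5819 V=4.5819[hold]; j=3 S=88.1992 intr=0.0000 cont=1.2026 V=1.2026[hold]  S*(3)=47.7998
k=2: j=0 S=52.9378 intr=14.9622 cont=15.5892 V=15.5892[hold]; j=1 S=64.9300 intr=2.9700 cont=7.8551 V=7.8551[hold]; j=2 S=79.6388 intr=0.0000 cont=2.8925 V=2.8925[hold]  S*(2)=-
k=1: j=0 S=58.6281 intr=9.2719 cont=11.7002 V=11.7002[hold]; j=1 S=71.9093 intr=0.0000 cont=5.3692 V=5.3692[hold]  S*(1)=-
k=0: j=0 S=64.9300 intr=2.9700 cont=8.5214 V=8.5214[hold]  S*(0)=-

price = 8.5214
boundary = - - - 47.7998 43.1605 47.7998 52.9378 47.7998 52.9378
tree:
8.5214
11.7002 5.3692
15.5892 7.8551 2.8925
20.1002 11.1474 4.5819 1.2026
24.7395 15.2714 7.0587 2.1074 0.2945
28.9285 20.1002 10.5039 3.6230 0.5871 0.0000
32.7110 24.7395 14.9622 6.0700 1.1704 0.0000 0.0000
36.1263 28.9285 20.1002 9.8030 2.3332 0.0000 0.0000 0.0000
39.2102 32.7110 24.7395 14.9622 4.6511 0.0000 0.0000 0.0000 0.0000
41.9947 36.1263 28.9285 20.1002 9.2719 0.0000 0.0000 0.0000 0.0000 0.0000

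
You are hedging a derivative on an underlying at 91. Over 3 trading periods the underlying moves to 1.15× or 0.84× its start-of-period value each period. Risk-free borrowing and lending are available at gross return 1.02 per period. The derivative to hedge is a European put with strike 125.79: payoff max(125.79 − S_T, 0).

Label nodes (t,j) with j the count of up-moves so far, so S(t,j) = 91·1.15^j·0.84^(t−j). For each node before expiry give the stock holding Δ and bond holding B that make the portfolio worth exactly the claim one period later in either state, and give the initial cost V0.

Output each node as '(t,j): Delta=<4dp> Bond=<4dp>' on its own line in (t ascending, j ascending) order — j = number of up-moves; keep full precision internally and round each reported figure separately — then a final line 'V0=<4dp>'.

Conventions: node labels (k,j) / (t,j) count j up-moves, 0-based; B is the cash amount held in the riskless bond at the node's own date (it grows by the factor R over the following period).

Since d<R<u, set p* = (R−d)/(u−d) = 0.5806; price each node as the discounted p*-expectation of its children.
Terminal payoffs: V(3,0)=71.8539, V(3,1)=51.9490, V(3,2)=24.6981, V(3,3)=0.0000
Node (2,0) S=64.2096: V=(p*·51.9490+(1−p*)·71.8539)/1.02=59.1139; Δ=(51.9490−71.8539)/(73.8410−53.9361)=-1.0000; B=V−Δ·S=123.3235
Node (2,1) S=87.9060: V=(p*·24.6981+(1−p*)·51.9490)/1.02=35.4175; Δ=(24.6981−51.9490)/(101.0919−73.8410)=-1.0000; B=V−Δ·S=123.3235
Node (2,2) S=120.3475: V=(p*·0.0000+(1−p*)·24.6981)/1.02=10.1542; Δ=(0.0000−24.6981)/(138.3996−101.0919)=-0.6620; B=V−Δ·S=89.8255
Node (1,0) S=76.4400: V=(p*·35.4175+(1−p*)·59.1139)/1.02=44.4654; Δ=(35.4175−59.1139)/(87.9060−64.2096)=-1.0000; B=V−Δ·S=120.9054
Node (1,1) S=104.6500: V=(p*·10.1542+(1−p*)·35.4175)/1.02=20.3417; Δ=(10.1542−35.4175)/(120.3475−87.9060)=-0.7787; B=V−Δ·S=101.8363
Node (0,0) S=91.0000: V=(p*·20.3417+(1−p*)·44.4654)/1.02=29.8609; Δ=(20.3417−44.4654)/(104.6500−76.4400)=-0.8551; B=V−Δ·S=107.6795
As a check, the time-0 holding Δ(0,0)·S0 + B(0,0) comes to 29.8609 — exactly V0.

(0,0): Delta=-0.8551 Bond=107.6795
(1,0): Delta=-1.0000 Bond=120.9054
(1,1): Delta=-0.7787 Bond=101.8363
(2,0): Delta=-1.0000 Bond=123.3235
(2,1): Delta=-1.0000 Bond=123.3235
(2,2): Delta=-0.6620 Bond=89.8255
V0=29.8609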